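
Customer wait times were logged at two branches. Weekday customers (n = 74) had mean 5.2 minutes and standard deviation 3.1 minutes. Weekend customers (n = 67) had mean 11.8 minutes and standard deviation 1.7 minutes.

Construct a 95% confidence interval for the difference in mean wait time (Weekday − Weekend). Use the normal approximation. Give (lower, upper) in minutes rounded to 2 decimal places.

(-7.42, -5.78)

SE₁ = s₁/√n₁ = 3.1/√74 = 0.3604; SE₂ = 1.7/√67 = 0.2077.
Independent samples, unequal variances: SE_diff = √(SE₁² + SE₂²) = √(0.12988816 + 0.04313929) = 0.4160.
z* = 1.960, so margin of error = 1.960 × 0.4160 = 0.8154.
Difference in means = 5.2 − 11.8 = -6.6000.
-6.6000 ± 0.8154 → (-7.42, -5.78).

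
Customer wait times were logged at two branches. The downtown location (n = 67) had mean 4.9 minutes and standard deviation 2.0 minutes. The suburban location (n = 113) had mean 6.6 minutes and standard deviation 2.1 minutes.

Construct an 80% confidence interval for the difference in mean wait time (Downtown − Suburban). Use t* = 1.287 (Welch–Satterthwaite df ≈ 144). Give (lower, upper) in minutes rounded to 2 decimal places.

Standard errors of each mean: 2.0/√67 = 0.2443 and 2.1/√113 = 0.1976.
SE(x̄₁ − x̄₂) = √(0.2443² + 0.1976²) = 0.3142 for independent samples with unequal variances.
With t* = 1.287, the margin is 1.287 × 0.3142 = 0.4044.
x̄₁ − x̄₂ = 4.9 − 6.6 = -1.7000; the interval is -1.7000 ± 0.4044 = (-2.10, -1.30).

(-2.10, -1.30)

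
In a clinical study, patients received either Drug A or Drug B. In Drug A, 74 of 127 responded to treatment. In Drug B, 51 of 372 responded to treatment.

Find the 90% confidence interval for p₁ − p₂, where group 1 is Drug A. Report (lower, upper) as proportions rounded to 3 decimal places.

(0.368, 0.523)

First, p̂₁ = 74/127 = 0.5827; p̂₂ = 51/372 = 0.1371.
The two standard errors are √(0.5827×0.4173/127) = 0.04376 and √(0.1371×0.8629/372) = 0.01783.
Because the samples are independent, SE_diff = √(0.04376² + 0.01783²) = 0.04725.
Using z* = 1.645 for 90%, ME = 1.645 × 0.04725 = 0.07773.
p̂₁ − p̂₂ = 0.4456; interval 0.4456 ± 0.07773 gives (0.368, 0.523).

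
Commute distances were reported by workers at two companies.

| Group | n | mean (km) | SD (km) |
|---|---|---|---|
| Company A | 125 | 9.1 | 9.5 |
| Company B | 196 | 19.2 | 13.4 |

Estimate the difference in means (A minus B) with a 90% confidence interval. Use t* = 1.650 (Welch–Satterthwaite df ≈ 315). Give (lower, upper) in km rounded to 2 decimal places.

(-12.21, -7.99)

Per-group SEs: s₁/√n₁ = 9.5/√125 = 0.8497, s₂/√n₂ = 13.4/√196 = 0.9571.
Unpooled SE of the difference: √(0.72199009 + 0.91604041) = 1.2799.
Margin of error = t* · SE = 1.650 × 1.2799 = 2.1118.
x̄₁ − x̄₂ = 9.1 − 19.2 = -10.1000.
CI: -10.1000 ± 2.1118 = (-12.21, -7.99).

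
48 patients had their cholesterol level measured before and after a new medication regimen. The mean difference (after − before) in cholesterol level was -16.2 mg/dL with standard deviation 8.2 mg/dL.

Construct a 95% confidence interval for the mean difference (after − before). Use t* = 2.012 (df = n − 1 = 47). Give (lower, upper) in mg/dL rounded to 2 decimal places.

(-18.58, -13.82)

Paired design: SE = s_d/√n = 8.2/√48 = 1.1836.
t* = 2.012; margin of error = 2.012 × 1.1836 = 2.3814.
-16.2 ± 2.3814 → (-18.58, -13.82).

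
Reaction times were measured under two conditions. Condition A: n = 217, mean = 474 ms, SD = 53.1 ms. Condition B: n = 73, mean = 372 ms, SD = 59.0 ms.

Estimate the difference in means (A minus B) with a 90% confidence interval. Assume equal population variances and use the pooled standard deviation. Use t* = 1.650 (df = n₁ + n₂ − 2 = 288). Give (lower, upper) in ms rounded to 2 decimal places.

(89.80, 114.20)

s_p = √[((n₁−1)s₁² + (n₂−1)s₂²)/(n₁+n₂−2)] = √[(216·53.1² + 72·59.0²)/288] = 54.6348.
SE = 54.6348·√(1/217 + 1/73) = 7.3923.
With t* = 1.650, margin = 1.650 × 7.3923 = 12.1973.
x̄₁ − x̄₂ = 474 − 372 = 102.0000; interval 102.0000 ± 12.1973 = (89.80, 114.20).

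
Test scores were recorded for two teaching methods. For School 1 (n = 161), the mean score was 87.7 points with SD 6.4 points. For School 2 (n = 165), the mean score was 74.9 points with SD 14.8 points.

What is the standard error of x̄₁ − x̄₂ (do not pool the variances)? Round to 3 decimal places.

1.258

Standard errors of each mean: 6.4/√161 = 0.5044 and 14.8/√165 = 1.1522.
SE(x̄₁ − x̄₂) = √(0.5044² + 1.1522²) = 1.2578 for independent samples with unequal variances.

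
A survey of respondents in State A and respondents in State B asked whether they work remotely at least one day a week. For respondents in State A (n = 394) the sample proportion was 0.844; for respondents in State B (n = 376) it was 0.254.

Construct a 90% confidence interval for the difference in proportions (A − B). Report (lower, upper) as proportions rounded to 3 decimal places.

(0.542, 0.638)

SE₁ = √(p̂₁(1−p̂₁)/n₁) = √(0.8440·0.1560/394) = 0.01828; SE₂ = √(0.2540·0.7460/376) = 0.02245.
Independent samples: SE of the difference = √(SE₁² + SE₂²) = √(0.0003341584 + 0.0005040025) = 0.02895.
z* for 90% confidence is 1.645, so the margin of error is 1.645 × 0.02895 = 0.04762.
Point estimate p̂₁ − p̂₂ = 0.8440 − 0.2540 = 0.5900.
0.5900 ± 0.04762 → (0.542, 0.638).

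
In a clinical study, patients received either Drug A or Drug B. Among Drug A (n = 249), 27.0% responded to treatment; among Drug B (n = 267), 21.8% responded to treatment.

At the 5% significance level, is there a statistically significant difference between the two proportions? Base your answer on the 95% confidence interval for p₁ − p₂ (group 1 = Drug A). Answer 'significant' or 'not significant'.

not significant

Each SE is √(p̂(1−p̂)/n): √(0.2700·0.7300/249) = 0.02813 and √(0.2180·0.7820/267) = 0.02527.
SE(p̂₁ − p̂₂) = √(SE₁² + SE₂²) = √(0.0007912969 + 0.0006385729) = 0.03781, since the two samples are independent.
At 95% confidence z* = 1.960; margin = 1.960 × 0.03781 = 0.07411.
The difference is 0.2700 − 0.2180 = 0.0520, so the interval is 0.0520 ± 0.07411 = (-0.02211, 0.12611).
The interval (-0.02211, 0.12611) contains 0, so the difference is not significant.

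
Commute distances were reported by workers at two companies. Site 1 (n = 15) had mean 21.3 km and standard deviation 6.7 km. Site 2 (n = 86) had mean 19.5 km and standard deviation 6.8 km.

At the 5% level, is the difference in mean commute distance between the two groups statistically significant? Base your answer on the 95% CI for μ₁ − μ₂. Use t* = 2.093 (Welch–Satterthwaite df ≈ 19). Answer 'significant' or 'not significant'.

not significant

Per-group SEs: s₁/√n₁ = 6.7/√15 = 1.7299, s₂/√n₂ = 6.8/√86 = 0.7333.
Unpooled SE of the difference: √(2.99255401 + 0.53772889) = 1.8789.
Margin of error = t* · SE = 2.093 × 1.8789 = 3.9325.
x̄₁ − x̄₂ = 21.3 − 19.5 = 1.8000.
CI: 1.8000 ± 3.9325 = (-2.1325, 5.7325).
The interval (-2.1325, 5.7325) contains 0, so the difference is not significant.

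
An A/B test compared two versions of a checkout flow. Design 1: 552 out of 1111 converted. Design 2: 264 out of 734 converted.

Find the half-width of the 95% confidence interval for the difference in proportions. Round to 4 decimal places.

Sample proportions: 552/1111 = 0.4968, 264/734 = 0.3597.
Each SE is √(p̂(1−p̂)/n): √(0.4968·0.5032/1111) = 0.01500 and √(0.3597·0.6403/734) = 0.01771.
SE(p̂₁ − p̂₂) = √(SE₁² + SE₂²) = √(0.000225 + 0.0003136441) = 0.02321, since the two samples are independent.
At 95% confidence z* = 1.960; margin = 1.960 × 0.02321 = 0.04549.

0.0455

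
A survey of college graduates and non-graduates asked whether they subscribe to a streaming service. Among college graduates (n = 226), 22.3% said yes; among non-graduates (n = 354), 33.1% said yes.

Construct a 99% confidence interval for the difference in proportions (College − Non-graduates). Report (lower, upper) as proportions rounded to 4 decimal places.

Each SE is √(p̂(1−p̂)/n): √(0.2230·0.7770/226) = 0.02769 and √(0.3310·0.6690/354) = 0.02501.
SE(p̂₁ − p̂₂) = √(SE₁² + SE₂²) = √(0.0007667361 + 0.0006255001) = 0.03731, since the two samples are independent.
At 99% confidence z* = 2.576; margin = 2.576 × 0.03731 = 0.09611.
The difference is 0.2230 − 0.3310 = -0.1080, so the interval is -0.1080 ± 0.09611 = (-0.2041, -0.0119).

(-0.2041, -0.0119)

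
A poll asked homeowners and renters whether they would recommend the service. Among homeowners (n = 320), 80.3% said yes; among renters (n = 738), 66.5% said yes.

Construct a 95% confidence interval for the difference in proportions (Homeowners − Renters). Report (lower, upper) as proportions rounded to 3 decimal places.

SE₁ = √(p̂₁(1−p̂₁)/n₁) = √(0.8030·0.1970/320) = 0.02223; SE₂ = √(0.6650·0.3350/738) = 0.01737.
Independent samples: SE of the difference = √(SE₁² + SE₂²) = √(0.0004941729 + 0.0003017169) = 0.02821.
z* for 95% confidence is 1.960, so the margin of error is 1.960 × 0.02821 = 0.05529.
Point estimate p̂₁ − p̂₂ = 0.8030 − 0.6650 = 0.1380.
0.1380 ± 0.05529 → (0.083, 0.193).

(0.083, 0.193)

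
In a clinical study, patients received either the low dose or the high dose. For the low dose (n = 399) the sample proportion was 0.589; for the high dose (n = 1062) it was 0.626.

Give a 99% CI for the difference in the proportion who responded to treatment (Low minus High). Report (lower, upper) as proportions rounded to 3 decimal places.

SE₁ = √(p̂₁(1−p̂₁)/n₁) = √(0.5890·0.4110/399) = 0.02463; SE₂ = √(0.6260·0.3740/1062) = 0.01485.
Independent samples: SE of the difference = √(SE₁² + SE₂²) = √(0.0006066369 + 0.0002205225) = 0.02876.
z* for 99% confidence is 2.576, so the margin of error is 2.576 × 0.02876 = 0.07409.
Point estimate p̂₁ − p̂₂ = 0.5890 − 0.6260 = -0.0370.
-0.0370 ± 0.07409 → (-0.111, 0.037).

(-0.111, 0.037)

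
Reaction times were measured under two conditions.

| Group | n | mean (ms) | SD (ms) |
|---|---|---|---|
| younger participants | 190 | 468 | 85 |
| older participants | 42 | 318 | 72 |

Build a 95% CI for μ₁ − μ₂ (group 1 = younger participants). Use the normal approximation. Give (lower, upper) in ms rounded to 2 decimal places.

Standard errors of each mean: 85/√190 = 6.1665 and 72/√42 = 11.1098.
SE(x̄₁ − x̄₂) = √(6.1665² + 11.1098²) = 12.7064 for independent samples with unequal variances.
With z* = 1.960, the margin is 1.960 × 12.7064 = 24.9045.
x̄₁ − x̄₂ = 468 − 318 = 150.0000; the interval is 150.0000 ± 24.9045 = (125.10, 174.90).

(125.10, 174.90)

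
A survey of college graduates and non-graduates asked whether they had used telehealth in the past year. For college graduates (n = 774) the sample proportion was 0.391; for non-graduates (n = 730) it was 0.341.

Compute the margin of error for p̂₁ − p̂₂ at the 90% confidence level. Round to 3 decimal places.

Each SE is √(p̂(1−p̂)/n): √(0.3910·0.6090/774) = 0.01754 and √(0.3410·0.6590/730) = 0.01755.
SE(p̂₁ − p̂₂) = √(SE₁² + SE₂²) = √(0.0003076516 + 0.0003080025) = 0.02481, since the two samples are independent.
At 90% confidence z* = 1.645; margin = 1.645 × 0.02481 = 0.04081.

0.041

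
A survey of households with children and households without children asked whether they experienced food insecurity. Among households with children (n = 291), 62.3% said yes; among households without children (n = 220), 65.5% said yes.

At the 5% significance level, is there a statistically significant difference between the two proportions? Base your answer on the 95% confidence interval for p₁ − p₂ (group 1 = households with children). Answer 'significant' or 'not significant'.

not significant

SE₁ = √(p̂₁(1−p̂₁)/n₁) = √(0.6230·0.3770/291) = 0.02841; SE₂ = √(0.6550·0.3450/220) = 0.03205.
Independent samples: SE of the difference = √(SE₁² + SE₂²) = √(0.0008071281 + 0.0010272025) = 0.04283.
z* for 95% confidence is 1.960, so the margin of error is 1.960 × 0.04283 = 0.08395.
Point estimate p̂₁ − p̂₂ = 0.6230 − 0.6550 = -0.0320.
-0.0320 ± 0.08395 → (-0.11595, 0.05195).
The interval (-0.11595, 0.05195) contains 0, so the difference is not significant.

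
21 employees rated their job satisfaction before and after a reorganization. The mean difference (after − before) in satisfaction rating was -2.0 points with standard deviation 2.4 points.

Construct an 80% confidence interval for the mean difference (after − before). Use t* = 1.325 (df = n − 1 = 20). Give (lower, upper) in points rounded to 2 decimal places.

Paired design: SE = s_d/√n = 2.4/√21 = 0.5237.
t* = 1.325; margin of error = 1.325 × 0.5237 = 0.6939.
-2.0 ± 0.6939 → (-2.69, -1.31).

(-2.69, -1.31)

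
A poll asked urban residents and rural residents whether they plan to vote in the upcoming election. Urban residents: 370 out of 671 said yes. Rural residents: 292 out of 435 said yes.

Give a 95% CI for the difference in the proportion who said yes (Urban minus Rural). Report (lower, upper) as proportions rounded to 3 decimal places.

(-0.178, -0.062)

First, p̂₁ = 370/671 = 0.5514; p̂₂ = 292/435 = 0.6713.
The two standard errors are √(0.5514×0.4486/671) = 0.01920 and √(0.6713×0.3287/435) = 0.02252.
Because the samples are independent, SE_diff = √(0.01920² + 0.02252²) = 0.02959.
Using z* = 1.960 for 95%, ME = 1.960 × 0.02959 = 0.05800.
p̂₁ − p̂₂ = -0.1199; interval -0.1199 ± 0.05800 gives (-0.178, -0.062).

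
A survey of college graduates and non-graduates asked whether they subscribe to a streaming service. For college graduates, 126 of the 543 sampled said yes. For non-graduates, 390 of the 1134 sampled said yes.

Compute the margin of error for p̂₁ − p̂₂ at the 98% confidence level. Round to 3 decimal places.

0.053

First, p̂₁ = 126/543 = 0.2320; p̂₂ = 390/1134 = 0.3439.
The two standard errors are √(0.2320×0.7680/543) = 0.01811 and √(0.3439×0.6561/1134) = 0.01411.
Because the samples are independent, SE_diff = √(0.01811² + 0.01411²) = 0.02296.
Using z* = 2.326 for 98%, ME = 2.326 × 0.02296 = 0.05340.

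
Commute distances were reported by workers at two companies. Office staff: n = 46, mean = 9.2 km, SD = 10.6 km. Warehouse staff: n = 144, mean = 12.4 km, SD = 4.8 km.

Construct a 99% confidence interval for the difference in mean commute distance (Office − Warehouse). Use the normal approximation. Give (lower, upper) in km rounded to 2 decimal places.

Standard errors of each mean: 10.6/√46 = 1.5629 and 4.8/√144 = 0.4000.
SE(x̄₁ − x̄₂) = √(1.5629² + 0.4000²) = 1.6133 for independent samples with unequal variances.
With z* = 2.576, the margin is 2.576 × 1.6133 = 4.1559.
x̄₁ − x̄₂ = 9.2 − 12.4 = -3.2000; the interval is -3.2000 ± 4.1559 = (-7.36, 0.96).

(-7.36, 0.96)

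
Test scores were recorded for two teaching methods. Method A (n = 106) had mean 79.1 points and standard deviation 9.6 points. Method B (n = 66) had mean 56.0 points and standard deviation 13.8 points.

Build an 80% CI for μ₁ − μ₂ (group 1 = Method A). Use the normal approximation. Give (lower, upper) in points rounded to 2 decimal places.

(20.62, 25.58)

Per-group SEs: s₁/√n₁ = 9.6/√106 = 0.9324, s₂/√n₂ = 13.8/√66 = 1.6987.
Unpooled SE of the difference: √(0.86936976 + 2.88558169) = 1.9378.
Margin of error = z* · SE = 1.282 × 1.9378 = 2.4843.
x̄₁ − x̄₂ = 79.1 − 56.0 = 23.1000.
CI: 23.1000 ± 2.4843 = (20.62, 25.58).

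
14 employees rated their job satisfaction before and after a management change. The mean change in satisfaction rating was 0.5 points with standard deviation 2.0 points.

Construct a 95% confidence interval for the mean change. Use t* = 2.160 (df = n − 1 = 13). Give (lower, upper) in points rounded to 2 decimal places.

Paired design: SE = s_d/√n = 2.0/√14 = 0.5345.
t* = 2.160; margin of error = 2.160 × 0.5345 = 1.1545.
0.5 ± 1.1545 → (-0.65, 1.65).

(-0.65, 1.65)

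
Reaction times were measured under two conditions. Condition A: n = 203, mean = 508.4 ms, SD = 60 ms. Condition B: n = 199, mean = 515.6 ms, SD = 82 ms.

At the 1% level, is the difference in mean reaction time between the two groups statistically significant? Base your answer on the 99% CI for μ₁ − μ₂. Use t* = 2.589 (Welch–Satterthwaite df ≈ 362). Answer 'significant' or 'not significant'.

not significant

SE₁ = s₁/√n₁ = 60/√203 = 4.2112; SE₂ = 82/√199 = 5.8128.
Independent samples, unequal variances: SE_diff = √(SE₁² + SE₂²) = √(17.73420544 + 33.78864384) = 7.1779.
t* = 2.589, so margin of error = 2.589 × 7.1779 = 18.5836.
Difference in means = 508.4 − 515.6 = -7.2000.
-7.2000 ± 18.5836 → (-25.7836, 11.3836).
The interval (-25.7836, 11.3836) contains 0, so the difference is not significant.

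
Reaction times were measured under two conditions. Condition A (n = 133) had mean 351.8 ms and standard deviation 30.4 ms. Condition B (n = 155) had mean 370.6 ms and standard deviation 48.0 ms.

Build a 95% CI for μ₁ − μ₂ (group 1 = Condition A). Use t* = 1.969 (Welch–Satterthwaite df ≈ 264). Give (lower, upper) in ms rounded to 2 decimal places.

Per-group SEs: s₁/√n₁ = 30.4/√133 = 2.6360, s₂/√n₂ = 48.0/√155 = 3.8555.
Unpooled SE of the difference: √(6.948496 + 14.86488025) = 4.6705.
Margin of error = t* · SE = 1.969 × 4.6705 = 9.1962.
x̄₁ − x̄₂ = 351.8 − 370.6 = -18.8000.
CI: -18.8000 ± 9.1962 = (-28.00, -9.60).

(-28.00, -9.60)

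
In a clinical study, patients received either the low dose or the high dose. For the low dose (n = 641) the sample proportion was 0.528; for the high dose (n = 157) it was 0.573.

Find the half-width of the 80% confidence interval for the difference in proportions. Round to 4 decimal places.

0.0566

SE₁ = √(p̂₁(1−p̂₁)/n₁) = √(0.5280·0.4720/641) = 0.01972; SE₂ = √(0.5730·0.4270/157) = 0.03948.
Independent samples: SE of the difference = √(SE₁² + SE₂²) = √(0.0003888784 + 0.0015586704) = 0.04413.
z* for 80% confidence is 1.282, so the margin of error is 1.282 × 0.04413 = 0.05657.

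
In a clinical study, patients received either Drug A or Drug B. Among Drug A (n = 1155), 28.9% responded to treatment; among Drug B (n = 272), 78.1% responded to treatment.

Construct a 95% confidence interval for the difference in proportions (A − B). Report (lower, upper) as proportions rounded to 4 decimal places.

(-0.5477, -0.4363)

Each SE is √(p̂(1−p̂)/n): √(0.2890·0.7110/1155) = 0.01334 and √(0.7810·0.2190/272) = 0.02508.
SE(p̂₁ − p̂₂) = √(SE₁² + SE₂²) = √(0.0001779556 + 0.0006290064) = 0.02841, since the two samples are independent.
At 95% confidence z* = 1.960; margin = 1.960 × 0.02841 = 0.05568.
The difference is 0.2890 − 0.7810 = -0.4920, so the interval is -0.4920 ± 0.05568 = (-0.5477, -0.4363).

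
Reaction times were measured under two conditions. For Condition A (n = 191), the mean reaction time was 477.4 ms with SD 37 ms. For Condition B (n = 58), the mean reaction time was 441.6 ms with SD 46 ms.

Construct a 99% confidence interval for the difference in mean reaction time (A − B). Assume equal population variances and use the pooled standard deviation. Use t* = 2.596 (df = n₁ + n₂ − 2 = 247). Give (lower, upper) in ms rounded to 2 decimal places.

Pooled variance s_p² = [190·37² + 57·46²] / (191+58−2) = 1541.3846, so s_p = 39.2605.
SE_diff = s_p·√(1/n₁ + 1/n₂) = 39.2605·√(1/191 + 1/58) = 5.8861.
t* = 2.596; margin = 2.596 × 5.8861 = 15.2803.
Difference = 477.4 − 441.6 = 35.8000.
35.8000 ± 15.2803 → (20.52, 51.08).

(20.52, 51.08)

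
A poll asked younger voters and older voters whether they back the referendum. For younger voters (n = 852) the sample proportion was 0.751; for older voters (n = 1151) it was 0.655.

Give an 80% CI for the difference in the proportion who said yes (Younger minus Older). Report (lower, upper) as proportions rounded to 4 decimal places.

The two standard errors are √(0.7510×0.2490/852) = 0.01481 and √(0.6550×0.3450/1151) = 0.01401.
Because the samples are independent, SE_diff = √(0.01481² + 0.01401²) = 0.02039.
Using z* = 1.282 for 80%, ME = 1.282 × 0.02039 = 0.02614.
p̂₁ − p̂₂ = 0.0960; interval 0.0960 ± 0.02614 gives (0.0699, 0.1221).

(0.0699, 0.1221)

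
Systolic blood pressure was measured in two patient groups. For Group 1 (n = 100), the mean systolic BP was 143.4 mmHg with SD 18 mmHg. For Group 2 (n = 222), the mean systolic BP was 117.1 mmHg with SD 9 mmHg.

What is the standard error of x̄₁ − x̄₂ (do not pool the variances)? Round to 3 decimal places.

1.899

Per-group SEs: s₁/√n₁ = 18/√100 = 1.8000, s₂/√n₂ = 9/√222 = 0.6040.
Unpooled SE of the difference: √(3.24 + 0.364816) = 1.8986.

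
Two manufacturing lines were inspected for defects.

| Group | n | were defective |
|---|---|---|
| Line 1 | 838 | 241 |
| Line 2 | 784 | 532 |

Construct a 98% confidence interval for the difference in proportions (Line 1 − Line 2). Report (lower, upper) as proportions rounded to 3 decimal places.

First, p̂₁ = 241/838 = 0.2876; p̂₂ = 532/784 = 0.6786.
The two standard errors are √(0.2876×0.7124/838) = 0.01564 and √(0.6786×0.3214/784) = 0.01668.
Because the samples are independent, SE_diff = √(0.01564² + 0.01668²) = 0.02287.
Using z* = 2.326 for 98%, ME = 2.326 × 0.02287 = 0.05320.
p̂₁ − p̂₂ = -0.3910; interval -0.3910 ± 0.05320 gives (-0.444, -0.338).

(-0.444, -0.338)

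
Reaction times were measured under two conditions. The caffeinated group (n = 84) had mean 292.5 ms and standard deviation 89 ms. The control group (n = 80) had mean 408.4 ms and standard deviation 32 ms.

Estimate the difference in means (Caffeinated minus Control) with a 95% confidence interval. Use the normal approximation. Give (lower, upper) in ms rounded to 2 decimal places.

Per-group SEs: s₁/√n₁ = 89/√84 = 9.7107, s₂/√n₂ = 32/√80 = 3.5777.
Unpooled SE of the difference: √(94.29769449 + 12.79993729) = 10.3488.
Margin of error = z* · SE = 1.960 × 10.3488 = 20.2836.
x̄₁ − x̄₂ = 292.5 − 408.4 = -115.9000.
CI: -115.9000 ± 20.2836 = (-136.18, -95.62).

(-136.18, -95.62)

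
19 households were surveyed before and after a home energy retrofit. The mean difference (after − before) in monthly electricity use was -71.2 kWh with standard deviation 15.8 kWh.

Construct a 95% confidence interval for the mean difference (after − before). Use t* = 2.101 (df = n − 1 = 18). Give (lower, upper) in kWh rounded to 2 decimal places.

(-78.82, -63.58)

Paired design: SE = s_d/√n = 15.8/√19 = 3.6248.
t* = 2.101; margin of error = 2.101 × 3.6248 = 7.6157.
-71.2 ± 7.6157 → (-78.82, -63.58).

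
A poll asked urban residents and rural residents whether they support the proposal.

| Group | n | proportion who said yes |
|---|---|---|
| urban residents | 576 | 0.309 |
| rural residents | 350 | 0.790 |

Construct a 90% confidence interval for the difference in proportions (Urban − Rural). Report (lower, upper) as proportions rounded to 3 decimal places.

The two standard errors are √(0.3090×0.6910/576) = 0.01925 and √(0.7900×0.2100/350) = 0.02177.
Because the samples are independent, SE_diff = √(0.01925² + 0.02177²) = 0.02906.
Using z* = 1.645 for 90%, ME = 1.645 × 0.02906 = 0.04780.
p̂₁ − p̂₂ = -0.4810; interval -0.4810 ± 0.04780 gives (-0.529, -0.433).

(-0.529, -0.433)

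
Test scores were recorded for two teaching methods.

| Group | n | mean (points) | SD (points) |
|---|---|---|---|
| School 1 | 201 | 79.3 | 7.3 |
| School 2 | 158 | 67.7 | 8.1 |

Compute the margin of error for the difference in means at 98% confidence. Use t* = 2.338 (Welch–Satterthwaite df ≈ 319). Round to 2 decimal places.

Standard errors of each mean: 7.3/√201 = 0.5149 and 8.1/√158 = 0.6444.
SE(x̄₁ − x̄₂) = √(0.5149² + 0.6444²) = 0.8248 for independent samples with unequal variances.
With t* = 2.338, the margin is 2.338 × 0.8248 = 1.9284.

1.93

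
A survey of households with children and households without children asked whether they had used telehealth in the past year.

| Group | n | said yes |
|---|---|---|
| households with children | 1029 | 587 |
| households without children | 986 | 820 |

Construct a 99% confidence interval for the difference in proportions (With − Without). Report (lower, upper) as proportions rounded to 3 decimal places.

(-0.311, -0.211)

p̂₁ = 587/1029 = 0.5705 and p̂₂ = 820/986 = 0.8316.
SE₁ = √(p̂₁(1−p̂₁)/n₁) = √(0.5705·0.4295/1029) = 0.01543; SE₂ = √(0.8316·0.1684/986) = 0.01192.
Independent samples: SE of the difference = √(SE₁² + SE₂²) = √(0.0002380849 + 0.0001420864) = 0.01950.
z* for 99% confidence is 2.576, so the margin of error is 2.576 × 0.01950 = 0.05023.
Point estimate p̂₁ − p̂₂ = 0.5705 − 0.8316 = -0.2611.
-0.2611 ± 0.05023 → (-0.311, -0.211).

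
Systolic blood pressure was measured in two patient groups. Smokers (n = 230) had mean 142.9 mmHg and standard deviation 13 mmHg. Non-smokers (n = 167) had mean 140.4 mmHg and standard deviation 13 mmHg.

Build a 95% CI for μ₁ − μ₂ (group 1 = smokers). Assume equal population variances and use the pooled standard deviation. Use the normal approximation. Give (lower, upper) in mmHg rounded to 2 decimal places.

(-0.09, 5.09)

s_p = √[((n₁−1)s₁² + (n₂−1)s₂²)/(n₁+n₂−2)] = √[(229·13² + 166·13²)/395] = 13.0000.
SE = 13.0000·√(1/230 + 1/167) = 1.3216.
With z* = 1.960, margin = 1.960 × 1.3216 = 2.5903.
x̄₁ − x̄₂ = 142.9 − 140.4 = 2.5000; interval 2.5000 ± 2.5903 = (-0.09, 5.09).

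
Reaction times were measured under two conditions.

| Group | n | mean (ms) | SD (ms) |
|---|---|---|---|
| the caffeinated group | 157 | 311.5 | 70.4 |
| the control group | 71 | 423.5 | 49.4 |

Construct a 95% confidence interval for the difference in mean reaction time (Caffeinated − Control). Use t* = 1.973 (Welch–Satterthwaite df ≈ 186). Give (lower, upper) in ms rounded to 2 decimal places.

SE₁ = s₁/√n₁ = 70.4/√157 = 5.6185; SE₂ = 49.4/√71 = 5.8627.
Independent samples, unequal variances: SE_diff = √(SE₁² + SE₂²) = √(31.56754225 + 34.37125129) = 8.1203.
t* = 1.973, so margin of error = 1.973 × 8.1203 = 16.0214.
Difference in means = 311.5 − 423.5 = -112.0000.
-112.0000 ± 16.0214 → (-128.02, -95.98).

(-128.02, -95.98)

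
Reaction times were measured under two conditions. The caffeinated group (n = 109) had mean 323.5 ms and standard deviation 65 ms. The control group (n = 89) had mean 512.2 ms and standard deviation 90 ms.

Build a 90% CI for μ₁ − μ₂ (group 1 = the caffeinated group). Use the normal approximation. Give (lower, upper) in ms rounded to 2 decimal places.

Per-group SEs: s₁/√n₁ = 65/√109 = 6.2259, s₂/√n₂ = 90/√89 = 9.5400.
Unpooled SE of the difference: √(38.76183081 + 91.0116) = 11.3918.
Margin of error = z* · SE = 1.645 × 11.3918 = 18.7395.
x̄₁ − x̄₂ = 323.5 − 512.2 = -188.7000.
CI: -188.7000 ± 18.7395 = (-207.44, -169.96).

(-207.44, -169.96)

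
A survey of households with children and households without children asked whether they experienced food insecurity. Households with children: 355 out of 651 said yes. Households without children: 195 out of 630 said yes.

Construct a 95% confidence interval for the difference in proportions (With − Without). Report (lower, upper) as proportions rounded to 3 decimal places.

Sample proportions: 355/651 = 0.5453, 195/630 = 0.3095.
Each SE is √(p̂(1−p̂)/n): √(0.5453·0.4547/651) = 0.01952 and √(0.3095·0.6905/630) = 0.01842.
SE(p̂₁ − p̂₂) = √(SE₁² + SE₂²) = √(0.0003810304 + 0.0003392964) = 0.02684, since the two samples are independent.
At 95% confidence z* = 1.960; margin = 1.960 × 0.02684 = 0.05261.
The difference is 0.5453 − 0.3095 = 0.2358, so the interval is 0.2358 ± 0.05261 = (0.183, 0.288).

(0.183, 0.288)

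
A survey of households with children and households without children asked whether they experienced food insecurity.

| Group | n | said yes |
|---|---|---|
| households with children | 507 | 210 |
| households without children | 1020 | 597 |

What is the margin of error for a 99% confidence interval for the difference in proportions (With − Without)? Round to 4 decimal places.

0.0690

p̂₁ = 210/507 = 0.4142 and p̂₂ = 597/1020 = 0.5853.
SE₁ = √(p̂₁(1−p̂₁)/n₁) = √(0.4142·0.5858/507) = 0.02188; SE₂ = √(0.5853·0.4147/1020) = 0.01543.
Independent samples: SE of the difference = √(SE₁² + SE₂²) = √(0.0004787344 + 0.0002380849) = 0.02677.
z* for 99% confidence is 2.576, so the margin of error is 2.576 × 0.02677 = 0.06896.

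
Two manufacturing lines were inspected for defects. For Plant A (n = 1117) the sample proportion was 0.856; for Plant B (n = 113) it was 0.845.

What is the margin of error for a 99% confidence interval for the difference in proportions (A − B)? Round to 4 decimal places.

0.0918

Each SE is √(p̂(1−p̂)/n): √(0.8560·0.1440/1117) = 0.01050 and √(0.8450·0.1550/113) = 0.03405.
SE(p̂₁ − p̂₂) = √(SE₁² + SE₂²) = √(0.00011025 + 0.0011594025) = 0.03563, since the two samples are independent.
At 99% confidence z* = 2.576; margin = 2.576 × 0.03563 = 0.09178.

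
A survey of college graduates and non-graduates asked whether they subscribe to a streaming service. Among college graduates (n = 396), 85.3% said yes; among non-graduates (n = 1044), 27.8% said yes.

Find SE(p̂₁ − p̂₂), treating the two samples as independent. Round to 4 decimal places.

0.0226

SE₁ = √(p̂₁(1−p̂₁)/n₁) = √(0.8530·0.1470/396) = 0.01779; SE₂ = √(0.2780·0.7220/1044) = 0.01387.
Independent samples: SE of the difference = √(SE₁² + SE₂²) = √(0.0003164841 + 0.0001923769) = 0.02256.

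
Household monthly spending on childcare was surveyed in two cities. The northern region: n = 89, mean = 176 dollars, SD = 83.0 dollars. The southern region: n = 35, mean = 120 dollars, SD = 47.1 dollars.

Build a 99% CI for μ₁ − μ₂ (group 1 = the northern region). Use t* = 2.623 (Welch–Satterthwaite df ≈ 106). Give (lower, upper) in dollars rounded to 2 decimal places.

Standard errors of each mean: 83.0/√89 = 8.7980 and 47.1/√35 = 7.9614.
SE(x̄₁ − x̄₂) = √(8.7980² + 7.9614²) = 11.8654 for independent samples with unequal variances.
With t* = 2.623, the margin is 2.623 × 11.8654 = 31.1229.
x̄₁ − x̄₂ = 176 − 120 = 56.0000; the interval is 56.0000 ± 31.1229 = (24.88, 87.12).

(24.88, 87.12)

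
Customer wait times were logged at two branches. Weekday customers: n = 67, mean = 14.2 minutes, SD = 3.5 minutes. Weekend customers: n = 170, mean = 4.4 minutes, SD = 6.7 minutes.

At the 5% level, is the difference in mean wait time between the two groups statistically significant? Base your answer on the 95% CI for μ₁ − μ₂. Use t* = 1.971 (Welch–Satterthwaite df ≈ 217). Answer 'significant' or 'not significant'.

Standard errors of each mean: 3.5/√67 = 0.4276 and 6.7/√170 = 0.5139.
SE(x̄₁ − x̄₂) = √(0.4276² + 0.5139²) = 0.6685 for independent samples with unequal variances.
With t* = 1.971, the margin is 1.971 × 0.6685 = 1.3176.
x̄₁ − x̄₂ = 14.2 − 4.4 = 9.8000; the interval is 9.8000 ± 1.3176 = (8.4824, 11.1176).
The interval (8.4824, 11.1176) does not contain 0, so the difference is significant.

significant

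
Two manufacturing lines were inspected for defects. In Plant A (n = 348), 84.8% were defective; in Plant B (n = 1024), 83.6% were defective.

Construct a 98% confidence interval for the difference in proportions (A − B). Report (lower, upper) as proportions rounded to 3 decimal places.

The two standard errors are √(0.8480×0.1520/348) = 0.01925 and √(0.8360×0.1640/1024) = 0.01157.
Because the samples are independent, SE_diff = √(0.01925² + 0.01157²) = 0.02246.
Using z* = 2.326 for 98%, ME = 2.326 × 0.02246 = 0.05224.
p̂₁ − p̂₂ = 0.0120; interval 0.0120 ± 0.05224 gives (-0.040, 0.064).

(-0.040, 0.064)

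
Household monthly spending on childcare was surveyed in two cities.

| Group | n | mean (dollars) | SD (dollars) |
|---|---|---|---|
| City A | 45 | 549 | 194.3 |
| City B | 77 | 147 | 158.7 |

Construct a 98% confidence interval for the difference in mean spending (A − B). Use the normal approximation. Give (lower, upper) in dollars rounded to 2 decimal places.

SE₁ = s₁/√n₁ = 194.3/√45 = 28.9645; SE₂ = 158.7/√77 = 18.0855.
Independent samples, unequal variances: SE_diff = √(SE₁² + SE₂²) = √(838.94226025 + 327.08531025) = 34.1471.
z* = 2.326, so margin of error = 2.326 × 34.1471 = 79.4262.
Difference in means = 549 − 147 = 402.0000.
402.0000 ± 79.4262 → (322.57, 481.43).

(322.57, 481.43)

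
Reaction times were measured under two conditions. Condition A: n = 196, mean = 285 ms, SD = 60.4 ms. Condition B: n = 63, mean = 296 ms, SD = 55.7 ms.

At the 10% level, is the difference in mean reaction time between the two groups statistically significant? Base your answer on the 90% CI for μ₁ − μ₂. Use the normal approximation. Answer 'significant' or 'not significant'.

Standard errors of each mean: 60.4/√196 = 4.3143 and 55.7/√63 = 7.0175.
SE(x̄₁ − x̄₂) = √(4.3143² + 7.0175²) = 8.2376 for independent samples with unequal variances.
With z* = 1.645, the margin is 1.645 × 8.2376 = 13.5509.
x̄₁ − x̄₂ = 285 − 296 = -11.0000; the interval is -11.0000 ± 13.5509 = (-24.5509, 2.5509).
The interval (-24.5509, 2.5509) contains 0, so the difference is not significant.

not significant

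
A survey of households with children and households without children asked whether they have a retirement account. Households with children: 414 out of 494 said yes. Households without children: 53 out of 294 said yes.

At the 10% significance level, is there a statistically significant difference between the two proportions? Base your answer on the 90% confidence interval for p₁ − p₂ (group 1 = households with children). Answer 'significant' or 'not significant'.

Sample proportions: 414/494 = 0.8381, 53/294 = 0.1803.
Each SE is √(p̂(1−p̂)/n): √(0.8381·0.1619/494) = 0.01657 and √(0.1803·0.8197/294) = 0.02242.
SE(p̂₁ − p̂₂) = √(SE₁² + SE₂²) = √(0.0002745649 + 0.0005026564) = 0.02788, since the two samples are independent.
At 90% confidence z* = 1.645; margin = 1.645 × 0.02788 = 0.04586.
The difference is 0.8381 − 0.1803 = 0.6578, so the interval is 0.6578 ± 0.04586 = (0.61194, 0.70366).
The interval (0.61194, 0.70366) does not contain 0, so the difference is significant.

significant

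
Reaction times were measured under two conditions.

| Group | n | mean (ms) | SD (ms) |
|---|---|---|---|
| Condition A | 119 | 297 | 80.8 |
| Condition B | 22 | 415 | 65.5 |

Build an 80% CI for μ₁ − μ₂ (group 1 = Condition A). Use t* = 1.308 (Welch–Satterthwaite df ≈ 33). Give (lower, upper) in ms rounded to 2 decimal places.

(-138.68, -97.32)

Standard errors of each mean: 80.8/√119 = 7.4069 and 65.5/√22 = 13.9646.
SE(x̄₁ − x̄₂) = √(7.4069² + 13.9646²) = 15.8073 for independent samples with unequal variances.
With t* = 1.308, the margin is 1.308 × 15.8073 = 20.6759.
x̄₁ − x̄₂ = 297 − 415 = -118.0000; the interval is -118.0000 ± 20.6759 = (-138.68, -97.32).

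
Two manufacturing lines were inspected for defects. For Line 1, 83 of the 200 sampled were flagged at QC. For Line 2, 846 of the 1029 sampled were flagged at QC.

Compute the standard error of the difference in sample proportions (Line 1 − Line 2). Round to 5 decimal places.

First, p̂₁ = 83/200 = 0.4150; p̂₂ = 846/1029 = 0.8222.
The two standard errors are √(0.4150×0.5850/200) = 0.03484 and √(0.8222×0.1778/1029) = 0.01192.
Because the samples are independent, SE_diff = √(0.03484² + 0.01192²) = 0.03682.

0.03682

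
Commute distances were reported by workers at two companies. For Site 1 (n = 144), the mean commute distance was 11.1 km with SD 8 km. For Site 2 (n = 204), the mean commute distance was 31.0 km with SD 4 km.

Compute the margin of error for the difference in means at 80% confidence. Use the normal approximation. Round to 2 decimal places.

Per-group SEs: s₁/√n₁ = 8/√144 = 0.6667, s₂/√n₂ = 4/√204 = 0.2801.
Unpooled SE of the difference: √(0.44448889 + 0.07845601) = 0.7231.
Margin of error = z* · SE = 1.282 × 0.7231 = 0.9270.

0.93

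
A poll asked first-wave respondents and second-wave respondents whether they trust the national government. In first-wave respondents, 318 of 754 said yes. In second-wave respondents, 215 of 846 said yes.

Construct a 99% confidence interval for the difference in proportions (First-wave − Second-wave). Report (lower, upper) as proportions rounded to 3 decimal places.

(0.107, 0.228)

Sample proportions: 318/754 = 0.4218, 215/846 = 0.2541.
Each SE is √(p̂(1−p̂)/n): √(0.4218·0.5782/754) = 0.01798 and √(0.2541·0.7459/846) = 0.01497.
SE(p̂₁ − p̂₂) = √(SE₁² + SE₂²) = √(0.0003232804 + 0.0002241009) = 0.02340, since the two samples are independent.
At 99% confidence z* = 2.576; margin = 2.576 × 0.02340 = 0.06028.
The difference is 0.4218 − 0.2541 = 0.1677, so the interval is 0.1677 ± 0.06028 = (0.107, 0.228).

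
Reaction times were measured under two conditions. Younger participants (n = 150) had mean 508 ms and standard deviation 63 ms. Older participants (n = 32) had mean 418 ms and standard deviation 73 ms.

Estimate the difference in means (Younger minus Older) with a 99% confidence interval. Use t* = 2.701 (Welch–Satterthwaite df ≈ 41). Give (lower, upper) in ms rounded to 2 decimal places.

(52.48, 127.52)

SE₁ = s₁/√n₁ = 63/√150 = 5.1439; SE₂ = 73/√32 = 12.9047.
Independent samples, unequal variances: SE_diff = √(SE₁² + SE₂²) = √(26.45970721 + 166.53128209) = 13.8921.
t* = 2.701, so margin of error = 2.701 × 13.8921 = 37.5226.
Difference in means = 508 − 418 = 90.0000.
90.0000 ± 37.5226 → (52.48, 127.52).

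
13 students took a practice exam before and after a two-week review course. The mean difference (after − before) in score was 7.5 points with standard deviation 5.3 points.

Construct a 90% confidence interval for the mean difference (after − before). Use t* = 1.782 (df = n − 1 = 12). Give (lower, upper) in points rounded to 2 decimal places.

(4.88, 10.12)

This is a matched-pairs design, so SE = s_d/√n = 5.3/√13 = 1.4700.
Margin = 1.782 × 1.4700 = 2.6195; the interval is 7.5 ± 2.6195 = (4.88, 10.12).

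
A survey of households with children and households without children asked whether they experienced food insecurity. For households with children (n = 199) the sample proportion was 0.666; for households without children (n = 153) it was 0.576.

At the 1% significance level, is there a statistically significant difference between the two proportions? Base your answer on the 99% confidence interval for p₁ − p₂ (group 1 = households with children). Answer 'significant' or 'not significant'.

not significant

SE₁ = √(p̂₁(1−p̂₁)/n₁) = √(0.6660·0.3340/199) = 0.03343; SE₂ = √(0.5760·0.4240/153) = 0.03995.
Independent samples: SE of the difference = √(SE₁² + SE₂²) = √(0.0011175649 + 0.0015960025) = 0.05209.
z* for 99% confidence is 2.576, so the margin of error is 2.576 × 0.05209 = 0.13418.
Point estimate p̂₁ − p̂₂ = 0.6660 − 0.5760 = 0.0900.
0.0900 ± 0.13418 → (-0.04418, 0.22418).
The interval (-0.04418, 0.22418) contains 0, so the difference is not significant.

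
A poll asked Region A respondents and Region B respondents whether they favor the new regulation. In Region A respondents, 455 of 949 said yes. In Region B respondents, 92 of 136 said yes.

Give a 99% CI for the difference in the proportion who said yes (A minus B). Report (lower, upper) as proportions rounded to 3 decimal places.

(-0.308, -0.086)

First, p̂₁ = 455/949 = 0.4795; p̂₂ = 92/136 = 0.6765.
The two standard errors are √(0.4795×0.5205/949) = 0.01622 and √(0.6765×0.3235/136) = 0.04011.
Because the samples are independent, SE_diff = √(0.01622² + 0.04011²) = 0.04327.
Using z* = 2.576 for 99%, ME = 2.576 × 0.04327 = 0.11146.
p̂₁ − p̂₂ = -0.1970; interval -0.1970 ± 0.11146 gives (-0.308, -0.086).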